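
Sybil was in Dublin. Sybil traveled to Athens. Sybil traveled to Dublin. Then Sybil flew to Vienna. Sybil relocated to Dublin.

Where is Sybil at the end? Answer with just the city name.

Tracking Sybil's location:
Start: Sybil is in Dublin.
After move 1: Dublin -> Athens. Sybil is in Athens.
After move 2: Athens -> Dublin. Sybil is in Dublin.
After move 3: Dublin -> Vienna. Sybil is in Vienna.
After move 4: Vienna -> Dublin. Sybil is in Dublin.

Answer: Dublin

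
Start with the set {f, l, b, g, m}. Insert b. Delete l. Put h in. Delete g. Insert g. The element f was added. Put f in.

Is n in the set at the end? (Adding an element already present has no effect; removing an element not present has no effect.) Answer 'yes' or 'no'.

Answer: no

Derivation:
Tracking the set through each operation:
Start: {b, f, g, l, m}
Event 1 (add b): already present, no change. Set: {b, f, g, l, m}
Event 2 (remove l): removed. Set: {b, f, g, m}
Event 3 (add h): added. Set: {b, f, g, h, m}
Event 4 (remove g): removed. Set: {b, f, h, m}
Event 5 (add g): added. Set: {b, f, g, h, m}
Event 6 (add f): already present, no change. Set: {b, f, g, h, m}
Event 7 (add f): already present, no change. Set: {b, f, g, h, m}

Final set: {b, f, g, h, m} (size 5)
n is NOT in the final set.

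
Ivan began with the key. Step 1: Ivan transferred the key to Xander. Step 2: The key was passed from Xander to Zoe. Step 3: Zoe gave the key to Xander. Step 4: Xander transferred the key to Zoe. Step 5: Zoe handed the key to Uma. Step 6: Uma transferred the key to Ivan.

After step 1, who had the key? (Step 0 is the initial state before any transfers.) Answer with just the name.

Answer: Xander

Derivation:
Tracking the key holder through step 1:
After step 0 (start): Ivan
After step 1: Xander

At step 1, the holder is Xander.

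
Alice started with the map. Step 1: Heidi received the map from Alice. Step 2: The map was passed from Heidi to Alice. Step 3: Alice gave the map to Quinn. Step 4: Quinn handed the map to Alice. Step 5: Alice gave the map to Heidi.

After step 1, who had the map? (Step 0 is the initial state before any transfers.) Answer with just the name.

Tracking the map holder through step 1:
After step 0 (start): Alice
After step 1: Heidi

At step 1, the holder is Heidi.

Answer: Heidi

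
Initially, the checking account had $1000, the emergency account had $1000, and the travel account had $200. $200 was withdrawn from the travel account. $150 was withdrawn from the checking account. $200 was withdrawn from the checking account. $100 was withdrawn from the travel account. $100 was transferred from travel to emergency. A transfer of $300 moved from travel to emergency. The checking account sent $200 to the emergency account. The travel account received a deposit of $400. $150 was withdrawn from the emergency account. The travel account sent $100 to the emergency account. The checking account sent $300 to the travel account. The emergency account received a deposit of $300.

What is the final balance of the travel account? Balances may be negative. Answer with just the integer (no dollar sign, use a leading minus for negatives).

Tracking account balances step by step:
Start: checking=1000, emergency=1000, travel=200
Event 1 (withdraw 200 from travel): travel: 200 - 200 = 0. Balances: checking=1000, emergency=1000, travel=0
Event 2 (withdraw 150 from checking): checking: 1000 - 150 = 850. Balances: checking=850, emergency=1000, travel=0
Event 3 (withdraw 200 from checking): checking: 850 - 200 = 650. Balances: checking=650, emergency=1000, travel=0
Event 4 (withdraw 100 from travel): travel: 0 - 100 = -100. Balances: checking=650, emergency=1000, travel=-100
Event 5 (transfer 100 travel -> emergency): travel: -100 - 100 = -200, emergency: 1000 + 100 = 1100. Balances: checking=650, emergency=1100, travel=-200
Event 6 (transfer 300 travel -> emergency): travel: -200 - 300 = -500, emergency: 1100 + 300 = 1400. Balances: checking=650, emergency=1400, travel=-500
Event 7 (transfer 200 checking -> emergency): checking: 650 - 200 = 450, emergency: 1400 + 200 = 1600. Balances: checking=450, emergency=1600, travel=-500
Event 8 (deposit 400 to travel): travel: -500 + 400 = -100. Balances: checking=450, emergency=1600, travel=-100
Event 9 (withdraw 150 from emergency): emergency: 1600 - 150 = 1450. Balances: checking=450, emergency=1450, travel=-100
Event 10 (transfer 100 travel -> emergency): travel: -100 - 100 = -200, emergency: 1450 + 100 = 1550. Balances: checking=450, emergency=1550, travel=-200
Event 11 (transfer 300 checking -> travel): checking: 450 - 300 = 150, travel: -200 + 300 = 100. Balances: checking=150, emergency=1550, travel=100
Event 12 (deposit 300 to emergency): emergency: 1550 + 300 = 1850. Balances: checking=150, emergency=1850, travel=100

Final balance of travel: 100

Answer: 100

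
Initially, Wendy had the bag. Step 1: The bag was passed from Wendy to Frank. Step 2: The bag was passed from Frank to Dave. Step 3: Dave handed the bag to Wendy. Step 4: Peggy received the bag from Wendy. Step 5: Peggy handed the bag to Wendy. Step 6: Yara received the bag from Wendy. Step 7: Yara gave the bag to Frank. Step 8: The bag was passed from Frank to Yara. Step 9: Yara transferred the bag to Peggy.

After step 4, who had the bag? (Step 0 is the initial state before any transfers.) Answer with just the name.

Tracking the bag holder through step 4:
After step 0 (start): Wendy
After step 1: Frank
After step 2: Dave
After step 3: Wendy
After step 4: Peggy

At step 4, the holder is Peggy.

Answer: Peggy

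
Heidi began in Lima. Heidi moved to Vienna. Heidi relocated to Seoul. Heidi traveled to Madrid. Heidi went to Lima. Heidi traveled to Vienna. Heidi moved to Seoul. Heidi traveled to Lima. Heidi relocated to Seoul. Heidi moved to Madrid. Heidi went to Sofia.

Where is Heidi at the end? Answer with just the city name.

Tracking Heidi's location:
Start: Heidi is in Lima.
After move 1: Lima -> Vienna. Heidi is in Vienna.
After move 2: Vienna -> Seoul. Heidi is in Seoul.
After move 3: Seoul -> Madrid. Heidi is in Madrid.
After move 4: Madrid -> Lima. Heidi is in Lima.
After move 5: Lima -> Vienna. Heidi is in Vienna.
After move 6: Vienna -> Seoul. Heidi is in Seoul.
After move 7: Seoul -> Lima. Heidi is in Lima.
After move 8: Lima -> Seoul. Heidi is in Seoul.
After move 9: Seoul -> Madrid. Heidi is in Madrid.
After move 10: Madrid -> Sofia. Heidi is in Sofia.

Answer: Sofia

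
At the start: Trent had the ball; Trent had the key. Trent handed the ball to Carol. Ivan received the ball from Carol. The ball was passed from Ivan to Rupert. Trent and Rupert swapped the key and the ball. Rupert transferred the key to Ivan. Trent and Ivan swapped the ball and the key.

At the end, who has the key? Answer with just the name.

Tracking all object holders:
Start: ball:Trent, key:Trent
Event 1 (give ball: Trent -> Carol). State: ball:Carol, key:Trent
Event 2 (give ball: Carol -> Ivan). State: ball:Ivan, key:Trent
Event 3 (give ball: Ivan -> Rupert). State: ball:Rupert, key:Trent
Event 4 (swap key<->ball: now key:Rupert, ball:Trent). State: ball:Trent, key:Rupert
Event 5 (give key: Rupert -> Ivan). State: ball:Trent, key:Ivan
Event 6 (swap ball<->key: now ball:Ivan, key:Trent). State: ball:Ivan, key:Trent

Final state: ball:Ivan, key:Trent
The key is held by Trent.

Answer: Trent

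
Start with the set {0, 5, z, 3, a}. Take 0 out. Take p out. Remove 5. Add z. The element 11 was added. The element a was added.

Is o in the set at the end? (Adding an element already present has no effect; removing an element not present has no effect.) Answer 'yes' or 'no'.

Tracking the set through each operation:
Start: {0, 3, 5, a, z}
Event 1 (remove 0): removed. Set: {3, 5, a, z}
Event 2 (remove p): not present, no change. Set: {3, 5, a, z}
Event 3 (remove 5): removed. Set: {3, a, z}
Event 4 (add z): already present, no change. Set: {3, a, z}
Event 5 (add 11): added. Set: {11, 3, a, z}
Event 6 (add a): already present, no change. Set: {11, 3, a, z}

Final set: {11, 3, a, z} (size 4)
o is NOT in the final set.

Answer: no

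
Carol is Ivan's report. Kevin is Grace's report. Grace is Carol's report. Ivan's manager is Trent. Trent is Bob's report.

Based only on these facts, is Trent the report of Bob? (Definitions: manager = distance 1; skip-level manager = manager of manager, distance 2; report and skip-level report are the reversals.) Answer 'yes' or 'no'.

Answer: yes

Derivation:
Reconstructing the manager chain from the given facts:
  Bob -> Trent -> Ivan -> Carol -> Grace -> Kevin
(each arrow means 'manager of the next')
Positions in the chain (0 = top):
  position of Bob: 0
  position of Trent: 1
  position of Ivan: 2
  position of Carol: 3
  position of Grace: 4
  position of Kevin: 5

Trent is at position 1, Bob is at position 0; signed distance (j - i) = -1.
'report' requires j - i = -1. Actual distance is -1, so the relation HOLDS.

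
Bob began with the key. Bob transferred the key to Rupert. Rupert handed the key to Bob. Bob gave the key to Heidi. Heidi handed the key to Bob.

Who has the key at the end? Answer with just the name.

Tracking the key through each event:
Start: Bob has the key.
After event 1: Rupert has the key.
After event 2: Bob has the key.
After event 3: Heidi has the key.
After event 4: Bob has the key.

Answer: Bob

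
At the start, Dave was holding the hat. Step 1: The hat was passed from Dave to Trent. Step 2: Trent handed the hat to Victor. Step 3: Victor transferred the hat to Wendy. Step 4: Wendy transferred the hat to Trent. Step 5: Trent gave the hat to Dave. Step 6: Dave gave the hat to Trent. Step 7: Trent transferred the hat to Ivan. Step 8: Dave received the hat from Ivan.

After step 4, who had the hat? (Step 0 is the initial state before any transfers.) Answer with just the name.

Tracking the hat holder through step 4:
After step 0 (start): Dave
After step 1: Trent
After step 2: Victor
After step 3: Wendy
After step 4: Trent

At step 4, the holder is Trent.

Answer: Trent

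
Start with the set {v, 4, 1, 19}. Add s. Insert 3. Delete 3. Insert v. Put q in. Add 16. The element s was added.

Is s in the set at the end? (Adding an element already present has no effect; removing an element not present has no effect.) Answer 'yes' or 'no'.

Answer: yes

Derivation:
Tracking the set through each operation:
Start: {1, 19, 4, v}
Event 1 (add s): added. Set: {1, 19, 4, s, v}
Event 2 (add 3): added. Set: {1, 19, 3, 4, s, v}
Event 3 (remove 3): removed. Set: {1, 19, 4, s, v}
Event 4 (add v): already present, no change. Set: {1, 19, 4, s, v}
Event 5 (add q): added. Set: {1, 19, 4, q, s, v}
Event 6 (add 16): added. Set: {1, 16, 19, 4, q, s, v}
Event 7 (add s): already present, no change. Set: {1, 16, 19, 4, q, s, v}

Final set: {1, 16, 19, 4, q, s, v} (size 7)
s is in the final set.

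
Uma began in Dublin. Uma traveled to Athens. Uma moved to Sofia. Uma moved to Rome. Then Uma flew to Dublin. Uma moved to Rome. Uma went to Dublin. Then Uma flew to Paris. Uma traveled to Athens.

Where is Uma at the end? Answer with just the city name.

Answer: Athens

Derivation:
Tracking Uma's location:
Start: Uma is in Dublin.
After move 1: Dublin -> Athens. Uma is in Athens.
After move 2: Athens -> Sofia. Uma is in Sofia.
After move 3: Sofia -> Rome. Uma is in Rome.
After move 4: Rome -> Dublin. Uma is in Dublin.
After move 5: Dublin -> Rome. Uma is in Rome.
After move 6: Rome -> Dublin. Uma is in Dublin.
After move 7: Dublin -> Paris. Uma is in Paris.
After move 8: Paris -> Athens. Uma is in Athens.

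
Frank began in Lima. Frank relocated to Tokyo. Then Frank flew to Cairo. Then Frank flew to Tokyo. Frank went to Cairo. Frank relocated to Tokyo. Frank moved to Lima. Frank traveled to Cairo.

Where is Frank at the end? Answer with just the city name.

Answer: Cairo

Derivation:
Tracking Frank's location:
Start: Frank is in Lima.
After move 1: Lima -> Tokyo. Frank is in Tokyo.
After move 2: Tokyo -> Cairo. Frank is in Cairo.
After move 3: Cairo -> Tokyo. Frank is in Tokyo.
After move 4: Tokyo -> Cairo. Frank is in Cairo.
After move 5: Cairo -> Tokyo. Frank is in Tokyo.
After move 6: Tokyo -> Lima. Frank is in Lima.
After move 7: Lima -> Cairo. Frank is in Cairo.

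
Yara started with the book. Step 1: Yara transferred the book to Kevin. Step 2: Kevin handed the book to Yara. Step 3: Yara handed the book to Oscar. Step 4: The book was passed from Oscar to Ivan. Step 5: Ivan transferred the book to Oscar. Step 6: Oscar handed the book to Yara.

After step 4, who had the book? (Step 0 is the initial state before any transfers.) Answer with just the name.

Answer: Ivan

Derivation:
Tracking the book holder through step 4:
After step 0 (start): Yara
After step 1: Kevin
After step 2: Yara
After step 3: Oscar
After step 4: Ivan

At step 4, the holder is Ivan.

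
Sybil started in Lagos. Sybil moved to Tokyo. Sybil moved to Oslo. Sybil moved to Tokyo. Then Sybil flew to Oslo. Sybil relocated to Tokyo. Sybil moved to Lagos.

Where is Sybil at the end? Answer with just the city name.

Tracking Sybil's location:
Start: Sybil is in Lagos.
After move 1: Lagos -> Tokyo. Sybil is in Tokyo.
After move 2: Tokyo -> Oslo. Sybil is in Oslo.
After move 3: Oslo -> Tokyo. Sybil is in Tokyo.
After move 4: Tokyo -> Oslo. Sybil is in Oslo.
After move 5: Oslo -> Tokyo. Sybil is in Tokyo.
After move 6: Tokyo -> Lagos. Sybil is in Lagos.

Answer: Lagos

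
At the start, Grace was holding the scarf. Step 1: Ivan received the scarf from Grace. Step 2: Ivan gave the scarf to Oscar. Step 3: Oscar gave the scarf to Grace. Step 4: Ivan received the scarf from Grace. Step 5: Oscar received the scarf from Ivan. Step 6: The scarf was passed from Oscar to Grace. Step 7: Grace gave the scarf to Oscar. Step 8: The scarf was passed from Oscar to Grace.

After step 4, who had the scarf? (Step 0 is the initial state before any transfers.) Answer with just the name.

Tracking the scarf holder through step 4:
After step 0 (start): Grace
After step 1: Ivan
After step 2: Oscar
After step 3: Grace
After step 4: Ivan

At step 4, the holder is Ivan.

Answer: Ivan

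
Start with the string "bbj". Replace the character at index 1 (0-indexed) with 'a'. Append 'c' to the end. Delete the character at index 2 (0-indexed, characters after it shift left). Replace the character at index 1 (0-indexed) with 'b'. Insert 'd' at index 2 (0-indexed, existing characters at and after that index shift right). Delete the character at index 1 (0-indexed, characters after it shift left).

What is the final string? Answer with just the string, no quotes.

Answer: bdc

Derivation:
Applying each edit step by step:
Start: "bbj"
Op 1 (replace idx 1: 'b' -> 'a'): "bbj" -> "baj"
Op 2 (append 'c'): "baj" -> "bajc"
Op 3 (delete idx 2 = 'j'): "bajc" -> "bac"
Op 4 (replace idx 1: 'a' -> 'b'): "bac" -> "bbc"
Op 5 (insert 'd' at idx 2): "bbc" -> "bbdc"
Op 6 (delete idx 1 = 'b'): "bbdc" -> "bdc"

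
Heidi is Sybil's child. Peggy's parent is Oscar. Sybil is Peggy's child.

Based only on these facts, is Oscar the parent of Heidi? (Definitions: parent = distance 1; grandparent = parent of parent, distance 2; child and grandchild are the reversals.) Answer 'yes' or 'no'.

Answer: no

Derivation:
Reconstructing the parent chain from the given facts:
  Oscar -> Peggy -> Sybil -> Heidi
(each arrow means 'parent of the next')
Positions in the chain (0 = top):
  position of Oscar: 0
  position of Peggy: 1
  position of Sybil: 2
  position of Heidi: 3

Oscar is at position 0, Heidi is at position 3; signed distance (j - i) = 3.
'parent' requires j - i = 1. Actual distance is 3, so the relation does NOT hold.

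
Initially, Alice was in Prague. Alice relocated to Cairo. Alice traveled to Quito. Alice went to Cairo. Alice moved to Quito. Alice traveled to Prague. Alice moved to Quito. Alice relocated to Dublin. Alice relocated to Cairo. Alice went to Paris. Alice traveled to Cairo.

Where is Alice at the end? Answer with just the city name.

Tracking Alice's location:
Start: Alice is in Prague.
After move 1: Prague -> Cairo. Alice is in Cairo.
After move 2: Cairo -> Quito. Alice is in Quito.
After move 3: Quito -> Cairo. Alice is in Cairo.
After move 4: Cairo -> Quito. Alice is in Quito.
After move 5: Quito -> Prague. Alice is in Prague.
After move 6: Prague -> Quito. Alice is in Quito.
After move 7: Quito -> Dublin. Alice is in Dublin.
After move 8: Dublin -> Cairo. Alice is in Cairo.
After move 9: Cairo -> Paris. Alice is in Paris.
After move 10: Paris -> Cairo. Alice is in Cairo.

Answer: Cairo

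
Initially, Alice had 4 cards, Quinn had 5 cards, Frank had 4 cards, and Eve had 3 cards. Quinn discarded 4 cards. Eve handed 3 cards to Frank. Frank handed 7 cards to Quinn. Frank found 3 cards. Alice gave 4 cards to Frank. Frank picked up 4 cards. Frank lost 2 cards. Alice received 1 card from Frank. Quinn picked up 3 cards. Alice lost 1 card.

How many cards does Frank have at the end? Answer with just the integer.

Answer: 8

Derivation:
Tracking counts step by step:
Start: Alice=4, Quinn=5, Frank=4, Eve=3
Event 1 (Quinn -4): Quinn: 5 -> 1. State: Alice=4, Quinn=1, Frank=4, Eve=3
Event 2 (Eve -> Frank, 3): Eve: 3 -> 0, Frank: 4 -> 7. State: Alice=4, Quinn=1, Frank=7, Eve=0
Event 3 (Frank -> Quinn, 7): Frank: 7 -> 0, Quinn: 1 -> 8. State: Alice=4, Quinn=8, Frank=0, Eve=0
Event 4 (Frank +3): Frank: 0 -> 3. State: Alice=4, Quinn=8, Frank=3, Eve=0
Event 5 (Alice -> Frank, 4): Alice: 4 -> 0, Frank: 3 -> 7. State: Alice=0, Quinn=8, Frank=7, Eve=0
Event 6 (Frank +4): Frank: 7 -> 11. State: Alice=0, Quinn=8, Frank=11, Eve=0
Event 7 (Frank -2): Frank: 11 -> 9. State: Alice=0, Quinn=8, Frank=9, Eve=0
Event 8 (Frank -> Alice, 1): Frank: 9 -> 8, Alice: 0 -> 1. State: Alice=1, Quinn=8, Frank=8, Eve=0
Event 9 (Quinn +3): Quinn: 8 -> 11. State: Alice=1, Quinn=11, Frank=8, Eve=0
Event 10 (Alice -1): Alice: 1 -> 0. State: Alice=0, Quinn=11, Frank=8, Eve=0

Frank's final count: 8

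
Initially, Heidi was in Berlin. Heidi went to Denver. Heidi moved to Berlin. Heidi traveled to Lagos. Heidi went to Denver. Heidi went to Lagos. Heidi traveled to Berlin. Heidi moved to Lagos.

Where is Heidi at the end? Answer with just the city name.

Answer: Lagos

Derivation:
Tracking Heidi's location:
Start: Heidi is in Berlin.
After move 1: Berlin -> Denver. Heidi is in Denver.
After move 2: Denver -> Berlin. Heidi is in Berlin.
After move 3: Berlin -> Lagos. Heidi is in Lagos.
After move 4: Lagos -> Denver. Heidi is in Denver.
After move 5: Denver -> Lagos. Heidi is in Lagos.
After move 6: Lagos -> Berlin. Heidi is in Berlin.
After move 7: Berlin -> Lagos. Heidi is in Lagos.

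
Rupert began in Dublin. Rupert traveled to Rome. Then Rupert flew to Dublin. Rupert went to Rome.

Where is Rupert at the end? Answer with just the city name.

Answer: Rome

Derivation:
Tracking Rupert's location:
Start: Rupert is in Dublin.
After move 1: Dublin -> Rome. Rupert is in Rome.
After move 2: Rome -> Dublin. Rupert is in Dublin.
After move 3: Dublin -> Rome. Rupert is in Rome.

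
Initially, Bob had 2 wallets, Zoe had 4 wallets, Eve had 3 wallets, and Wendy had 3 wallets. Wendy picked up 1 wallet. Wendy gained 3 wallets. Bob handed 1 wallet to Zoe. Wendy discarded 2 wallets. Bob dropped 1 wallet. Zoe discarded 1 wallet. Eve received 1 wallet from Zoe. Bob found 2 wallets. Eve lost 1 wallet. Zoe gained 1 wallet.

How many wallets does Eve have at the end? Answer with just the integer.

Answer: 3

Derivation:
Tracking counts step by step:
Start: Bob=2, Zoe=4, Eve=3, Wendy=3
Event 1 (Wendy +1): Wendy: 3 -> 4. State: Bob=2, Zoe=4, Eve=3, Wendy=4
Event 2 (Wendy +3): Wendy: 4 -> 7. State: Bob=2, Zoe=4, Eve=3, Wendy=7
Event 3 (Bob -> Zoe, 1): Bob: 2 -> 1, Zoe: 4 -> 5. State: Bob=1, Zoe=5, Eve=3, Wendy=7
Event 4 (Wendy -2): Wendy: 7 -> 5. State: Bob=1, Zoe=5, Eve=3, Wendy=5
Event 5 (Bob -1): Bob: 1 -> 0. State: Bob=0, Zoe=5, Eve=3, Wendy=5
Event 6 (Zoe -1): Zoe: 5 -> 4. State: Bob=0, Zoe=4, Eve=3, Wendy=5
Event 7 (Zoe -> Eve, 1): Zoe: 4 -> 3, Eve: 3 -> 4. State: Bob=0, Zoe=3, Eve=4, Wendy=5
Event 8 (Bob +2): Bob: 0 -> 2. State: Bob=2, Zoe=3, Eve=4, Wendy=5
Event 9 (Eve -1): Eve: 4 -> 3. State: Bob=2, Zoe=3, Eve=3, Wendy=5
Event 10 (Zoe +1): Zoe: 3 -> 4. State: Bob=2, Zoe=4, Eve=3, Wendy=5

Eve's final count: 3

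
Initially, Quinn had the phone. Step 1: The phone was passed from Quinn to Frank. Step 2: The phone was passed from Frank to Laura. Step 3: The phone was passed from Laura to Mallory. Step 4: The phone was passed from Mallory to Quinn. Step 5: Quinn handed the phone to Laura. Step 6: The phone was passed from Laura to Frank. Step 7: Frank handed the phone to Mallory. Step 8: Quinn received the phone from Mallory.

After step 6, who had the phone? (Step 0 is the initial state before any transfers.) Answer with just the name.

Answer: Frank

Derivation:
Tracking the phone holder through step 6:
After step 0 (start): Quinn
After step 1: Frank
After step 2: Laura
After step 3: Mallory
After step 4: Quinn
After step 5: Laura
After step 6: Frank

At step 6, the holder is Frank.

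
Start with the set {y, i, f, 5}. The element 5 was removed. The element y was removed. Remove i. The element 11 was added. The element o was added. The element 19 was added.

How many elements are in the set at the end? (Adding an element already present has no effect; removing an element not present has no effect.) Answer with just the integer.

Answer: 4

Derivation:
Tracking the set through each operation:
Start: {5, f, i, y}
Event 1 (remove 5): removed. Set: {f, i, y}
Event 2 (remove y): removed. Set: {f, i}
Event 3 (remove i): removed. Set: {f}
Event 4 (add 11): added. Set: {11, f}
Event 5 (add o): added. Set: {11, f, o}
Event 6 (add 19): added. Set: {11, 19, f, o}

Final set: {11, 19, f, o} (size 4)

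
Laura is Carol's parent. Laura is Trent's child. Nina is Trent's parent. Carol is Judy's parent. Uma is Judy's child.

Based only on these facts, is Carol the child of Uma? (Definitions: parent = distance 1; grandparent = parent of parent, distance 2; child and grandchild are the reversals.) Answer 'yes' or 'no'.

Reconstructing the parent chain from the given facts:
  Nina -> Trent -> Laura -> Carol -> Judy -> Uma
(each arrow means 'parent of the next')
Positions in the chain (0 = top):
  position of Nina: 0
  position of Trent: 1
  position of Laura: 2
  position of Carol: 3
  position of Judy: 4
  position of Uma: 5

Carol is at position 3, Uma is at position 5; signed distance (j - i) = 2.
'child' requires j - i = -1. Actual distance is 2, so the relation does NOT hold.

Answer: no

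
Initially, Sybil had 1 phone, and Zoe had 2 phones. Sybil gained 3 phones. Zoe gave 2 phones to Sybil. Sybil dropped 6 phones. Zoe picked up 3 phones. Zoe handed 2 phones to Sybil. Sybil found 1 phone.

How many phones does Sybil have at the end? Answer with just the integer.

Answer: 3

Derivation:
Tracking counts step by step:
Start: Sybil=1, Zoe=2
Event 1 (Sybil +3): Sybil: 1 -> 4. State: Sybil=4, Zoe=2
Event 2 (Zoe -> Sybil, 2): Zoe: 2 -> 0, Sybil: 4 -> 6. State: Sybil=6, Zoe=0
Event 3 (Sybil -6): Sybil: 6 -> 0. State: Sybil=0, Zoe=0
Event 4 (Zoe +3): Zoe: 0 -> 3. State: Sybil=0, Zoe=3
Event 5 (Zoe -> Sybil, 2): Zoe: 3 -> 1, Sybil: 0 -> 2. State: Sybil=2, Zoe=1
Event 6 (Sybil +1): Sybil: 2 -> 3. State: Sybil=3, Zoe=1

Sybil's final count: 3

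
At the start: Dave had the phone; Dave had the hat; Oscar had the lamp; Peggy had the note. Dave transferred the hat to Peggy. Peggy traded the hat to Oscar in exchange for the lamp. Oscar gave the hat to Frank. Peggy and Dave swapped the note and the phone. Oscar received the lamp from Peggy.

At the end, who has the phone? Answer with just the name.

Tracking all object holders:
Start: phone:Dave, hat:Dave, lamp:Oscar, note:Peggy
Event 1 (give hat: Dave -> Peggy). State: phone:Dave, hat:Peggy, lamp:Oscar, note:Peggy
Event 2 (swap hat<->lamp: now hat:Oscar, lamp:Peggy). State: phone:Dave, hat:Oscar, lamp:Peggy, note:Peggy
Event 3 (give hat: Oscar -> Frank). State: phone:Dave, hat:Frank, lamp:Peggy, note:Peggy
Event 4 (swap note<->phone: now note:Dave, phone:Peggy). State: phone:Peggy, hat:Frank, lamp:Peggy, note:Dave
Event 5 (give lamp: Peggy -> Oscar). State: phone:Peggy, hat:Frank, lamp:Oscar, note:Dave

Final state: phone:Peggy, hat:Frank, lamp:Oscar, note:Dave
The phone is held by Peggy.

Answer: Peggy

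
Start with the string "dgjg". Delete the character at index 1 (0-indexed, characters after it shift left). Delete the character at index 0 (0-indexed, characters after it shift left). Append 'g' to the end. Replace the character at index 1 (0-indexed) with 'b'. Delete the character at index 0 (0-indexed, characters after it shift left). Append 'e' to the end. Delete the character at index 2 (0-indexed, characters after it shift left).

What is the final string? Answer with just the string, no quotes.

Applying each edit step by step:
Start: "dgjg"
Op 1 (delete idx 1 = 'g'): "dgjg" -> "djg"
Op 2 (delete idx 0 = 'd'): "djg" -> "jg"
Op 3 (append 'g'): "jg" -> "jgg"
Op 4 (replace idx 1: 'g' -> 'b'): "jgg" -> "jbg"
Op 5 (delete idx 0 = 'j'): "jbg" -> "bg"
Op 6 (append 'e'): "bg" -> "bge"
Op 7 (delete idx 2 = 'e'): "bge" -> "bg"

Answer: bg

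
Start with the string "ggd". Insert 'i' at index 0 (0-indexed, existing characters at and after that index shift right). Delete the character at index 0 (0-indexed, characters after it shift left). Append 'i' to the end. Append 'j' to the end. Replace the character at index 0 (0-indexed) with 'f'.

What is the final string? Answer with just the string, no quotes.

Answer: fgdij

Derivation:
Applying each edit step by step:
Start: "ggd"
Op 1 (insert 'i' at idx 0): "ggd" -> "iggd"
Op 2 (delete idx 0 = 'i'): "iggd" -> "ggd"
Op 3 (append 'i'): "ggd" -> "ggdi"
Op 4 (append 'j'): "ggdi" -> "ggdij"
Op 5 (replace idx 0: 'g' -> 'f'): "ggdij" -> "fgdij"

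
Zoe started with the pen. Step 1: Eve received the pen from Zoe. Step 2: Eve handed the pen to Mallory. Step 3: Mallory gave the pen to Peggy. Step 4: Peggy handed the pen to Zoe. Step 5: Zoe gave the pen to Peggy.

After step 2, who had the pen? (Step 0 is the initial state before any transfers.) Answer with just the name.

Tracking the pen holder through step 2:
After step 0 (start): Zoe
After step 1: Eve
After step 2: Mallory

At step 2, the holder is Mallory.

Answer: Mallory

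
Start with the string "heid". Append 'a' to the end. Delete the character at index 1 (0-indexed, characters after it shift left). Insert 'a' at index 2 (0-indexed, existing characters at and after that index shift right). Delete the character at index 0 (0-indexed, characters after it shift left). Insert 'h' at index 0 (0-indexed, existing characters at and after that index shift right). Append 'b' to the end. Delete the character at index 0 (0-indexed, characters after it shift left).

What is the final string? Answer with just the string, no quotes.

Applying each edit step by step:
Start: "heid"
Op 1 (append 'a'): "heid" -> "heida"
Op 2 (delete idx 1 = 'e'): "heida" -> "hida"
Op 3 (insert 'a' at idx 2): "hida" -> "hiada"
Op 4 (delete idx 0 = 'h'): "hiada" -> "iada"
Op 5 (insert 'h' at idx 0): "iada" -> "hiada"
Op 6 (append 'b'): "hiada" -> "hiadab"
Op 7 (delete idx 0 = 'h'): "hiadab" -> "iadab"

Answer: iadab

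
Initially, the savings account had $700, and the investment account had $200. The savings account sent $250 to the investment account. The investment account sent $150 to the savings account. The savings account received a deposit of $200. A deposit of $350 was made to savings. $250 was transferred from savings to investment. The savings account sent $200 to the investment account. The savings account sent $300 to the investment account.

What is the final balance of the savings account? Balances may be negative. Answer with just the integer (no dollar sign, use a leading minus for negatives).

Tracking account balances step by step:
Start: savings=700, investment=200
Event 1 (transfer 250 savings -> investment): savings: 700 - 250 = 450, investment: 200 + 250 = 450. Balances: savings=450, investment=450
Event 2 (transfer 150 investment -> savings): investment: 450 - 150 = 300, savings: 450 + 150 = 600. Balances: savings=600, investment=300
Event 3 (deposit 200 to savings): savings: 600 + 200 = 800. Balances: savings=800, investment=300
Event 4 (deposit 350 to savings): savings: 800 + 350 = 1150. Balances: savings=1150, investment=300
Event 5 (transfer 250 savings -> investment): savings: 1150 - 250 = 900, investment: 300 + 250 = 550. Balances: savings=900, investment=550
Event 6 (transfer 200 savings -> investment): savings: 900 - 200 = 700, investment: 550 + 200 = 750. Balances: savings=700, investment=750
Event 7 (transfer 300 savings -> investment): savings: 700 - 300 = 400, investment: 750 + 300 = 1050. Balances: savings=400, investment=1050

Final balance of savings: 400

Answer: 400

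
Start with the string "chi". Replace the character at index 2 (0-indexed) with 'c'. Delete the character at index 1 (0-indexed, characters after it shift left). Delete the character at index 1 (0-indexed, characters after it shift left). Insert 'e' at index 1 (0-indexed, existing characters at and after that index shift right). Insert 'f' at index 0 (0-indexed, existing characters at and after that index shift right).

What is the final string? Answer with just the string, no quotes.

Answer: fce

Derivation:
Applying each edit step by step:
Start: "chi"
Op 1 (replace idx 2: 'i' -> 'c'): "chi" -> "chc"
Op 2 (delete idx 1 = 'h'): "chc" -> "cc"
Op 3 (delete idx 1 = 'c'): "cc" -> "c"
Op 4 (insert 'e' at idx 1): "c" -> "ce"
Op 5 (insert 'f' at idx 0): "ce" -> "fce"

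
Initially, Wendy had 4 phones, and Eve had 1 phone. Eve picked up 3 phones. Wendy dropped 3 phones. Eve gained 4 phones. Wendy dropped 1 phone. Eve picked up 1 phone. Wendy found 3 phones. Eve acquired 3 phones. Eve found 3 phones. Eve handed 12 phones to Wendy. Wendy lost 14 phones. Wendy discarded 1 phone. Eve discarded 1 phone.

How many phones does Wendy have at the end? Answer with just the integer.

Tracking counts step by step:
Start: Wendy=4, Eve=1
Event 1 (Eve +3): Eve: 1 -> 4. State: Wendy=4, Eve=4
Event 2 (Wendy -3): Wendy: 4 -> 1. State: Wendy=1, Eve=4
Event 3 (Eve +4): Eve: 4 -> 8. State: Wendy=1, Eve=8
Event 4 (Wendy -1): Wendy: 1 -> 0. State: Wendy=0, Eve=8
Event 5 (Eve +1): Eve: 8 -> 9. State: Wendy=0, Eve=9
Event 6 (Wendy +3): Wendy: 0 -> 3. State: Wendy=3, Eve=9
Event 7 (Eve +3): Eve: 9 -> 12. State: Wendy=3, Eve=12
Event 8 (Eve +3): Eve: 12 -> 15. State: Wendy=3, Eve=15
Event 9 (Eve -> Wendy, 12): Eve: 15 -> 3, Wendy: 3 -> 15. State: Wendy=15, Eve=3
Event 10 (Wendy -14): Wendy: 15 -> 1. State: Wendy=1, Eve=3
Event 11 (Wendy -1): Wendy: 1 -> 0. State: Wendy=0, Eve=3
Event 12 (Eve -1): Eve: 3 -> 2. State: Wendy=0, Eve=2

Wendy's final count: 0

Answer: 0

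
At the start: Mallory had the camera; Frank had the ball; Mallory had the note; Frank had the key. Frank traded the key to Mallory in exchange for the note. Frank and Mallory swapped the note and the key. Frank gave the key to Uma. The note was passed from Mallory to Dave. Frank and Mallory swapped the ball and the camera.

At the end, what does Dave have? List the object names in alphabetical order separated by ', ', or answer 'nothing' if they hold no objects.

Tracking all object holders:
Start: camera:Mallory, ball:Frank, note:Mallory, key:Frank
Event 1 (swap key<->note: now key:Mallory, note:Frank). State: camera:Mallory, ball:Frank, note:Frank, key:Mallory
Event 2 (swap note<->key: now note:Mallory, key:Frank). State: camera:Mallory, ball:Frank, note:Mallory, key:Frank
Event 3 (give key: Frank -> Uma). State: camera:Mallory, ball:Frank, note:Mallory, key:Uma
Event 4 (give note: Mallory -> Dave). State: camera:Mallory, ball:Frank, note:Dave, key:Uma
Event 5 (swap ball<->camera: now ball:Mallory, camera:Frank). State: camera:Frank, ball:Mallory, note:Dave, key:Uma

Final state: camera:Frank, ball:Mallory, note:Dave, key:Uma
Dave holds: note.

Answer: note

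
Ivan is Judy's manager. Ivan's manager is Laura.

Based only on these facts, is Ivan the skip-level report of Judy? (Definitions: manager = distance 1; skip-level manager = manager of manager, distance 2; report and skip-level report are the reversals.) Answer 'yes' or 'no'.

Reconstructing the manager chain from the given facts:
  Laura -> Ivan -> Judy
(each arrow means 'manager of the next')
Positions in the chain (0 = top):
  position of Laura: 0
  position of Ivan: 1
  position of Judy: 2

Ivan is at position 1, Judy is at position 2; signed distance (j - i) = 1.
'skip-level report' requires j - i = -2. Actual distance is 1, so the relation does NOT hold.

Answer: no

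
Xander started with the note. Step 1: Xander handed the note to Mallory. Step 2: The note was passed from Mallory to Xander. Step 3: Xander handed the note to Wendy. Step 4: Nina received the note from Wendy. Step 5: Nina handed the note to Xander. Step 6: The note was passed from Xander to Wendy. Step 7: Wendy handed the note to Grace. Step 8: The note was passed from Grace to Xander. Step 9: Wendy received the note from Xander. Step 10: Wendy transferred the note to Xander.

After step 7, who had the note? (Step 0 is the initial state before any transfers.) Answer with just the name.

Tracking the note holder through step 7:
After step 0 (start): Xander
After step 1: Mallory
After step 2: Xander
After step 3: Wendy
After step 4: Nina
After step 5: Xander
After step 6: Wendy
After step 7: Grace

At step 7, the holder is Grace.

Answer: Grace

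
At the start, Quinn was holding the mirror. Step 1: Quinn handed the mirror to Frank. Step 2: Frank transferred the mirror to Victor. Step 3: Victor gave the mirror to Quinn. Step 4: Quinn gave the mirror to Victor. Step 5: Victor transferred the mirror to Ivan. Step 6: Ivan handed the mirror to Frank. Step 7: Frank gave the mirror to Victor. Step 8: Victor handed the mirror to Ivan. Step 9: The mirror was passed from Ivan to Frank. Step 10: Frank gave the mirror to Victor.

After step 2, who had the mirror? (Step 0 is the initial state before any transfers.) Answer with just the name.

Answer: Victor

Derivation:
Tracking the mirror holder through step 2:
After step 0 (start): Quinn
After step 1: Frank
After step 2: Victor

At step 2, the holder is Victor.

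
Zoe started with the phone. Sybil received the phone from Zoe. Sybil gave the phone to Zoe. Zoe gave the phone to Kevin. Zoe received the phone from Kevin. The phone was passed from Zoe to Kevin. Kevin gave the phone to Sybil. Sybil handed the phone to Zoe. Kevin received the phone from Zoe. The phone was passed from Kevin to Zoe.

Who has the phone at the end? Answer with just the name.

Answer: Zoe

Derivation:
Tracking the phone through each event:
Start: Zoe has the phone.
After event 1: Sybil has the phone.
After event 2: Zoe has the phone.
After event 3: Kevin has the phone.
After event 4: Zoe has the phone.
After event 5: Kevin has the phone.
After event 6: Sybil has the phone.
After event 7: Zoe has the phone.
After event 8: Kevin has the phone.
After event 9: Zoe has the phone.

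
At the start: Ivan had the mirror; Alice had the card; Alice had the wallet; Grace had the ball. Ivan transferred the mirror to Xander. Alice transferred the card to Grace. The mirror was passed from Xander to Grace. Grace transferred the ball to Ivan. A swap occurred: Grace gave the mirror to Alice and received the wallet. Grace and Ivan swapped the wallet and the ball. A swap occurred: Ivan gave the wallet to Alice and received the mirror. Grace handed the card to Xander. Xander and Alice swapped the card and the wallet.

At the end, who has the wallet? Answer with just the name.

Answer: Xander

Derivation:
Tracking all object holders:
Start: mirror:Ivan, card:Alice, wallet:Alice, ball:Grace
Event 1 (give mirror: Ivan -> Xander). State: mirror:Xander, card:Alice, wallet:Alice, ball:Grace
Event 2 (give card: Alice -> Grace). State: mirror:Xander, card:Grace, wallet:Alice, ball:Grace
Event 3 (give mirror: Xander -> Grace). State: mirror:Grace, card:Grace, wallet:Alice, ball:Grace
Event 4 (give ball: Grace -> Ivan). State: mirror:Grace, card:Grace, wallet:Alice, ball:Ivan
Event 5 (swap mirror<->wallet: now mirror:Alice, wallet:Grace). State: mirror:Alice, card:Grace, wallet:Grace, ball:Ivan
Event 6 (swap wallet<->ball: now wallet:Ivan, ball:Grace). State: mirror:Alice, card:Grace, wallet:Ivan, ball:Grace
Event 7 (swap wallet<->mirror: now wallet:Alice, mirror:Ivan). State: mirror:Ivan, card:Grace, wallet:Alice, ball:Grace
Event 8 (give card: Grace -> Xander). State: mirror:Ivan, card:Xander, wallet:Alice, ball:Grace
Event 9 (swap card<->wallet: now card:Alice, wallet:Xander). State: mirror:Ivan, card:Alice, wallet:Xander, ball:Grace

Final state: mirror:Ivan, card:Alice, wallet:Xander, ball:Grace
The wallet is held by Xander.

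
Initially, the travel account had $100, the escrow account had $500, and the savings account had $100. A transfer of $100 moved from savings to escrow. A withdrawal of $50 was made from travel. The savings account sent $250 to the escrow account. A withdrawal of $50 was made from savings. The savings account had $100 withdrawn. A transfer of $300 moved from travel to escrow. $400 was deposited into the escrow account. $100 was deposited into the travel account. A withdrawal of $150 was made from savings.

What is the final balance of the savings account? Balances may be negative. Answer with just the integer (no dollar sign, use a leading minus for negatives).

Answer: -550

Derivation:
Tracking account balances step by step:
Start: travel=100, escrow=500, savings=100
Event 1 (transfer 100 savings -> escrow): savings: 100 - 100 = 0, escrow: 500 + 100 = 600. Balances: travel=100, escrow=600, savings=0
Event 2 (withdraw 50 from travel): travel: 100 - 50 = 50. Balances: travel=50, escrow=600, savings=0
Event 3 (transfer 250 savings -> escrow): savings: 0 - 250 = -250, escrow: 600 + 250 = 850. Balances: travel=50, escrow=850, savings=-250
Event 4 (withdraw 50 from savings): savings: -250 - 50 = -300. Balances: travel=50, escrow=850, savings=-300
Event 5 (withdraw 100 from savings): savings: -300 - 100 = -400. Balances: travel=50, escrow=850, savings=-400
Event 6 (transfer 300 travel -> escrow): travel: 50 - 300 = -250, escrow: 850 + 300 = 1150. Balances: travel=-250, escrow=1150, savings=-400
Event 7 (deposit 400 to escrow): escrow: 1150 + 400 = 1550. Balances: travel=-250, escrow=1550, savings=-400
Event 8 (deposit 100 to travel): travel: -250 + 100 = -150. Balances: travel=-150, escrow=1550, savings=-400
Event 9 (withdraw 150 from savings): savings: -400 - 150 = -550. Balances: travel=-150, escrow=1550, savings=-550

Final balance of savings: -550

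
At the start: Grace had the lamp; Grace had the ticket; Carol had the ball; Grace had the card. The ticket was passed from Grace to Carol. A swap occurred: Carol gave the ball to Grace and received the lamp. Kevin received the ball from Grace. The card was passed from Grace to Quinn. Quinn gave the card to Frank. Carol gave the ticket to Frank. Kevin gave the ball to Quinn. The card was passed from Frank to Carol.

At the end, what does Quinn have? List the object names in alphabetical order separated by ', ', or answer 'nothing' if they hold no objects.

Answer: ball

Derivation:
Tracking all object holders:
Start: lamp:Grace, ticket:Grace, ball:Carol, card:Grace
Event 1 (give ticket: Grace -> Carol). State: lamp:Grace, ticket:Carol, ball:Carol, card:Grace
Event 2 (swap ball<->lamp: now ball:Grace, lamp:Carol). State: lamp:Carol, ticket:Carol, ball:Grace, card:Grace
Event 3 (give ball: Grace -> Kevin). State: lamp:Carol, ticket:Carol, ball:Kevin, card:Grace
Event 4 (give card: Grace -> Quinn). State: lamp:Carol, ticket:Carol, ball:Kevin, card:Quinn
Event 5 (give card: Quinn -> Frank). State: lamp:Carol, ticket:Carol, ball:Kevin, card:Frank
Event 6 (give ticket: Carol -> Frank). State: lamp:Carol, ticket:Frank, ball:Kevin, card:Frank
Event 7 (give ball: Kevin -> Quinn). State: lamp:Carol, ticket:Frank, ball:Quinn, card:Frank
Event 8 (give card: Frank -> Carol). State: lamp:Carol, ticket:Frank, ball:Quinn, card:Carol

Final state: lamp:Carol, ticket:Frank, ball:Quinn, card:Carol
Quinn holds: ball.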